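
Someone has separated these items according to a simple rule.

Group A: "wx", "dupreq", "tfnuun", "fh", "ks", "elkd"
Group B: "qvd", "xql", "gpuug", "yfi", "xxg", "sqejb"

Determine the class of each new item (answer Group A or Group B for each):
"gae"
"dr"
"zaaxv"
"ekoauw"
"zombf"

One predicate separates the groups cleanly: even length.
"gae": Group B (length 3).
"dr": Group A (length 2).
"zaaxv": Group B (length 5).
"ekoauw": Group A (length 6).
"zombf": Group B (length 5).

Group B, Group A, Group B, Group A, Group B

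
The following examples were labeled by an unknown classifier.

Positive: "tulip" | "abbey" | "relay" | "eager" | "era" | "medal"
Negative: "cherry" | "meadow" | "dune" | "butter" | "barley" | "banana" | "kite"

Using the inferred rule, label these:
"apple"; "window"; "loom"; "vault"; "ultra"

All 'Positive' examples share one property — odd length — and every 'Negative' example lacks it.
"apple": length 5 — has this property, so Positive.
"window": length 6 — fails the rule, so Negative.
"loom": length 4 — fails the rule, so Negative.
"vault": length 5 — has this property, so Positive.
"ultra": length 5 — has this property, so Positive.

Positive, Negative, Negative, Positive, Positive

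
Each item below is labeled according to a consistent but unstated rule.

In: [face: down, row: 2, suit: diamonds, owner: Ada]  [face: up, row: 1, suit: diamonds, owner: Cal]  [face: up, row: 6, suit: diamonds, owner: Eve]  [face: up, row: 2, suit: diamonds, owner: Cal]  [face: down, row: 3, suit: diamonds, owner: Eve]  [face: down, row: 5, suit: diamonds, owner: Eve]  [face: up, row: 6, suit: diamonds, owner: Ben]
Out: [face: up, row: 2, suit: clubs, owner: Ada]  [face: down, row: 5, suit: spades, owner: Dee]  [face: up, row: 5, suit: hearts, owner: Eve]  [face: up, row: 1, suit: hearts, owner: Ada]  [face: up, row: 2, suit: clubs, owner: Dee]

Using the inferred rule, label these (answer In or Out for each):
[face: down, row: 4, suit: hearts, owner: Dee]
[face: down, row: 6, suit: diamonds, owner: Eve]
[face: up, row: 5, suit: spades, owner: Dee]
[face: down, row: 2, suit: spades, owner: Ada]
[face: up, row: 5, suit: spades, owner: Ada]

Out, In, Out, Out, Out

Checking candidate rules against both groups, what survives is: suit is diamonds.
[face: down, row: 4, suit: hearts, owner: Dee]: suit is hearts — fails this test, so Out. [face: down, row: 6, suit: diamonds, owner: Eve]: suit is diamonds — passes, so In. [face: up, row: 5, suit: spades, owner: Dee]: suit is spades — fails this test, so Out. [face: down, row: 2, suit: spades, owner: Ada]: suit is spades — fails this test, so Out. [face: up, row: 5, suit: spades, owner: Ada]: suit is spades — fails this test, so Out.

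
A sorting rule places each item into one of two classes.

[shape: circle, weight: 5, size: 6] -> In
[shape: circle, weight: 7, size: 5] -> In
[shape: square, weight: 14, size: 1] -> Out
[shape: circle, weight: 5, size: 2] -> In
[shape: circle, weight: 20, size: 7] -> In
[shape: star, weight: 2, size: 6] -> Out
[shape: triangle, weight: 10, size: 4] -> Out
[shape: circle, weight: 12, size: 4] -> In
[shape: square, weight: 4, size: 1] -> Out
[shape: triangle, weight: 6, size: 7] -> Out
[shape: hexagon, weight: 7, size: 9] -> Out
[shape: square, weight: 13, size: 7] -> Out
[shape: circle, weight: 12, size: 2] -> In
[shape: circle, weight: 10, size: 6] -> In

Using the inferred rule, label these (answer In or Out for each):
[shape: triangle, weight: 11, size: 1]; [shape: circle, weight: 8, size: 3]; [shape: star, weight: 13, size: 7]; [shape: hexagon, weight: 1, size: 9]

Out, In, Out, Out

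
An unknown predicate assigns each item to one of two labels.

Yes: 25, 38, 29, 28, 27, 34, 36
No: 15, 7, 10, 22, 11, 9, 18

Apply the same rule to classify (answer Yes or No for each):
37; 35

Yes, Yes

The common property of the 'Yes' items is: at least 25. No 'No' item has it.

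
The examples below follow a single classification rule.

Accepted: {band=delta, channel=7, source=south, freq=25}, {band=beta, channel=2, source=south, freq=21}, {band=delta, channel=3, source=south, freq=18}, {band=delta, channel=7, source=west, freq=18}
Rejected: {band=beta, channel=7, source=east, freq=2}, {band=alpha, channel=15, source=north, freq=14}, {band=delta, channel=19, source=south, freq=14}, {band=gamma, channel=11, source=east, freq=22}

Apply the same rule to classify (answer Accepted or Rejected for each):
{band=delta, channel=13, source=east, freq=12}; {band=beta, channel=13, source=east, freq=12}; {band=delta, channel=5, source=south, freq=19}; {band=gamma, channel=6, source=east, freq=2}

The rule appears to be: channel ≤ 7 AND freq ≥ 14.
{band=delta, channel=13, source=east, freq=12}: channel = 13, freq = 12 — doesn't qualify, so Rejected.
{band=beta, channel=13, source=east, freq=12}: channel = 13, freq = 12 — doesn't qualify, so Rejected.
{band=delta, channel=5, source=south, freq=19}: channel = 5, freq = 19 — qualifies, so Accepted.
{band=gamma, channel=6, source=east, freq=2}: channel = 6, freq = 2 — doesn't qualify, so Rejected.

Rejected, Rejected, Accepted, Rejected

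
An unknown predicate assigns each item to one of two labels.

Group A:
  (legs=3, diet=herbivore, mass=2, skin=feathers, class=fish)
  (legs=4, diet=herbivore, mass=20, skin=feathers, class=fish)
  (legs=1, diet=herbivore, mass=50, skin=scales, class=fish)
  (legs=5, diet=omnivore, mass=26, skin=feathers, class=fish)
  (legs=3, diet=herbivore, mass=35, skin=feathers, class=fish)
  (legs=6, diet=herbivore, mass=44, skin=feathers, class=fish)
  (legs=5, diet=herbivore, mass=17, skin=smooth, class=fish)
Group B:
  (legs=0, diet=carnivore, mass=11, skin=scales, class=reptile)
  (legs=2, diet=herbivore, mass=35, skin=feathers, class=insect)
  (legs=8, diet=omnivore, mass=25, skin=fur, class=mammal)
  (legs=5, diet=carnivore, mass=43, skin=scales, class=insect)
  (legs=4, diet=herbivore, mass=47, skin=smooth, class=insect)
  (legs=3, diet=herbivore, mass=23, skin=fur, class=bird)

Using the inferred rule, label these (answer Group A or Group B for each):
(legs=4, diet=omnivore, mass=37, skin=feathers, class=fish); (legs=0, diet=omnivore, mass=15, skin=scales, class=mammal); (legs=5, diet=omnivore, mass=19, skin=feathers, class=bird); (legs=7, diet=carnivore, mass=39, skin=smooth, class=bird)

Group A, Group B, Group B, Group B

The rule appears to be: class is fish.
(legs=4, diet=omnivore, mass=37, skin=feathers, class=fish): Group A (class is fish).
(legs=0, diet=omnivore, mass=15, skin=scales, class=mammal): Group B (class is mammal).
(legs=5, diet=omnivore, mass=19, skin=feathers, class=bird): Group B (class is bird).
(legs=7, diet=carnivore, mass=39, skin=smooth, class=bird): Group B (class is bird).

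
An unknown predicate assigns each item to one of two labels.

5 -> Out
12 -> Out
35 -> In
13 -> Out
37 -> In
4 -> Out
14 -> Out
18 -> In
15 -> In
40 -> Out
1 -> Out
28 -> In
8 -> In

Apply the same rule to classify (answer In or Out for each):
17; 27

The rule appears to be: digit sum ≥ 6.
17: digit sum 1+7 = 8, meets the rule → In.
27: digit sum 2+7 = 9, meets the rule → In.

In, In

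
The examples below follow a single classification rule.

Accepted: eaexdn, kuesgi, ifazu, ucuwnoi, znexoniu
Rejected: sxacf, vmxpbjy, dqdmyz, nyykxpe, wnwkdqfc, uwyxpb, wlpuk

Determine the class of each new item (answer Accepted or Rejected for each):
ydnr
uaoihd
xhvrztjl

One predicate separates the groups cleanly: has ≥ 2 vowels.

Rejected, Accepted, Rejected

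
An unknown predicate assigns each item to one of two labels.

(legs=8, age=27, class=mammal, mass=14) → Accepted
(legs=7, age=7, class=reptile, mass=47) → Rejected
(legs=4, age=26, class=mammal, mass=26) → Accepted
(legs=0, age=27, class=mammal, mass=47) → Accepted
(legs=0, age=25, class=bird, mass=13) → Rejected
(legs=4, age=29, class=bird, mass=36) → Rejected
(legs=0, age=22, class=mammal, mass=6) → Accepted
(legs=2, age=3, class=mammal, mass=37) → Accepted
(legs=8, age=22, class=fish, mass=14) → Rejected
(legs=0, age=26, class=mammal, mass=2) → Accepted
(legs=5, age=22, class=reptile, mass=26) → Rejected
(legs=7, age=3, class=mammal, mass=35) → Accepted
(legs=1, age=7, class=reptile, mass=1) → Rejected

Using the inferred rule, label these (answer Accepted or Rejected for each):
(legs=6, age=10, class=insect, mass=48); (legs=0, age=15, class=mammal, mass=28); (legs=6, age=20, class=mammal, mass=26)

Rejected, Accepted, Accepted

The rule appears to be: class is mammal.
Rejected: (legs=6, age=10, class=insect, mass=48), since class is insect.
Accepted: (legs=0, age=15, class=mammal, mass=28), since class is mammal.
Accepted: (legs=6, age=20, class=mammal, mass=26), since class is mammal.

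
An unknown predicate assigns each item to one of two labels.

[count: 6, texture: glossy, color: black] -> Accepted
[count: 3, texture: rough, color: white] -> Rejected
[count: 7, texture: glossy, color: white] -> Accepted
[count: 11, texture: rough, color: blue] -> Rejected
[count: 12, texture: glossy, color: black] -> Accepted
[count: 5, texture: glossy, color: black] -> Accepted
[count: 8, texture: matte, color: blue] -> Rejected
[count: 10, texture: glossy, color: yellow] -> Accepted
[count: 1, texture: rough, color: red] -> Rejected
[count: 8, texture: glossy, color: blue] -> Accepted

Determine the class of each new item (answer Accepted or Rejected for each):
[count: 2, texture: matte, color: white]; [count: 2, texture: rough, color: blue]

One predicate separates the groups cleanly: texture is glossy.
[count: 2, texture: matte, color: white]: Rejected (texture is matte). [count: 2, texture: rough, color: blue]: Rejected (texture is rough).

Rejected, Rejected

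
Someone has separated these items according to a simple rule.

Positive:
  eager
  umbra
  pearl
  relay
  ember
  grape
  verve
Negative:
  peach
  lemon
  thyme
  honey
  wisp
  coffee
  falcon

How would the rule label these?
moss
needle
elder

Negative, Negative, Positive

Checking candidate rules against both groups, what survives is: contains 'r'.
moss → no 'r' → Negative.
needle → no 'r' → Negative.
elder → has 'r' → Positive.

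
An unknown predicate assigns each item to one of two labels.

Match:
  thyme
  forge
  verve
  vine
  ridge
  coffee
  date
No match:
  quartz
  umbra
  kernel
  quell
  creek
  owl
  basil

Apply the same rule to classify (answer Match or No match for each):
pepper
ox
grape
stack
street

No match, No match, Match, No match, No match

The pattern is that an item is 'Match' exactly when: ends with 'e'.
pepper: No match (ends with 'r').
ox: No match (ends with 'x').
grape: Match (ends with 'e').
stack: No match (ends with 'k').
street: No match (ends with 't').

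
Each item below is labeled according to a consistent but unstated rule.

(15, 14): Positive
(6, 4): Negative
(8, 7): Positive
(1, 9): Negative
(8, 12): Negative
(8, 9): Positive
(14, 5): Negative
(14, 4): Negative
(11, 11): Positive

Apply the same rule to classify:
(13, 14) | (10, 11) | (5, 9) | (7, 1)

Positive, Positive, Negative, Negative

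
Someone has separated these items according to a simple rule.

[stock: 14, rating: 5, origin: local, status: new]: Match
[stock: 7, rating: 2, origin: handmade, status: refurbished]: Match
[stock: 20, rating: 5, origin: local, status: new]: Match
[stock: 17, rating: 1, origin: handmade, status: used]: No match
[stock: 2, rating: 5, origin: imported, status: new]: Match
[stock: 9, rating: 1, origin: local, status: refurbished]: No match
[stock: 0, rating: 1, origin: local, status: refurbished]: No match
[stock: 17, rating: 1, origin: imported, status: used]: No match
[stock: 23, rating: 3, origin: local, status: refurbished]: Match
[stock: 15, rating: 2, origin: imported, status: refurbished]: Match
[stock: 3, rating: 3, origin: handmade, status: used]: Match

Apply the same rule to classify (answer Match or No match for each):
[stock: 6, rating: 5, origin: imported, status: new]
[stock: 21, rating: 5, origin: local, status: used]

Match, Match

The pattern is that an item is 'Match' exactly when: rating ≥ 2.
[stock: 6, rating: 5, origin: imported, status: new] — rating = 5, hence Match.
[stock: 21, rating: 5, origin: local, status: used] — rating = 5, hence Match.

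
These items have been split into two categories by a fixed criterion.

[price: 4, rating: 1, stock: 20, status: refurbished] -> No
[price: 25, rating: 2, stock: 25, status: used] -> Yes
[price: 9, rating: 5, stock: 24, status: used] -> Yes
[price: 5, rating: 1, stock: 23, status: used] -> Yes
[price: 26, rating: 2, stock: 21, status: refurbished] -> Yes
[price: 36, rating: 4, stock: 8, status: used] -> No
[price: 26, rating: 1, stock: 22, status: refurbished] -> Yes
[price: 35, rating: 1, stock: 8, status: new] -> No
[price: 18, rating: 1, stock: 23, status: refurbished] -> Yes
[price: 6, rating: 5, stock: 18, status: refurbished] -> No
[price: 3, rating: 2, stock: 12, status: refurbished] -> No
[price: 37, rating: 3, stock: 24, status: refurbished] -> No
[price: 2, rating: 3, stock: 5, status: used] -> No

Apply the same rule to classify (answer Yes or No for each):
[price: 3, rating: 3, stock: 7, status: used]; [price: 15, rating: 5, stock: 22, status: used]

No, Yes

'Yes' ⟺ price ≤ 26 AND stock ≥ 21.
[price: 3, rating: 3, stock: 7, status: used]: price = 3, stock = 7 — fails this test, so No.
[price: 15, rating: 5, stock: 22, status: used]: price = 15, stock = 22 — qualifies, so Yes.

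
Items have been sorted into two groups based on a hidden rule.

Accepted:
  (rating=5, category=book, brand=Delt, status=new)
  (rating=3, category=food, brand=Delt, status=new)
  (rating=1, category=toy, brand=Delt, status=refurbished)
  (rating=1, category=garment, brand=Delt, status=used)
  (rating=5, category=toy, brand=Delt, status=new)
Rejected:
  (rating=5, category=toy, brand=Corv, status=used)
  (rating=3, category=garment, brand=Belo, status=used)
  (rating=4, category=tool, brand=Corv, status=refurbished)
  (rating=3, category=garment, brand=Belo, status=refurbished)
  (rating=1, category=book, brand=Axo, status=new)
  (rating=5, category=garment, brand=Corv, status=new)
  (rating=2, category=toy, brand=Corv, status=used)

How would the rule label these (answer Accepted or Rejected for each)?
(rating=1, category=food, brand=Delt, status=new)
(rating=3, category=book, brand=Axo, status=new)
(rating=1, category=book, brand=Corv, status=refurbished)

Rule: brand is Delt. This holds for each 'Accepted' example and fails for each 'Rejected' one.
(rating=1, category=food, brand=Delt, status=new): Accepted (brand is Delt). (rating=3, category=book, brand=Axo, status=new): Rejected (brand is Axo). (rating=1, category=book, brand=Corv, status=refurbished): Rejected (brand is Corv).

Accepted, Rejected, Rejected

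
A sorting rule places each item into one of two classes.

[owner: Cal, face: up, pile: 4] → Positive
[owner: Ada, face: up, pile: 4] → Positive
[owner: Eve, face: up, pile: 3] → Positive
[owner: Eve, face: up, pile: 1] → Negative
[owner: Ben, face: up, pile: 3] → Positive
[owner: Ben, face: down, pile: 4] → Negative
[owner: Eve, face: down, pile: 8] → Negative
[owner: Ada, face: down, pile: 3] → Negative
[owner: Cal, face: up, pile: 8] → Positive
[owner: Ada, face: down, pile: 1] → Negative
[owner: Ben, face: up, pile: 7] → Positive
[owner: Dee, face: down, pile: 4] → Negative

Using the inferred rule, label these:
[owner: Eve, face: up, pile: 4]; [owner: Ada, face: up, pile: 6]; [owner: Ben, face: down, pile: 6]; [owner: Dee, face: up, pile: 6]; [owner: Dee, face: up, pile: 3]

One predicate separates the groups cleanly: face is up AND pile ≥ 3.

Positive, Positive, Negative, Positive, Positive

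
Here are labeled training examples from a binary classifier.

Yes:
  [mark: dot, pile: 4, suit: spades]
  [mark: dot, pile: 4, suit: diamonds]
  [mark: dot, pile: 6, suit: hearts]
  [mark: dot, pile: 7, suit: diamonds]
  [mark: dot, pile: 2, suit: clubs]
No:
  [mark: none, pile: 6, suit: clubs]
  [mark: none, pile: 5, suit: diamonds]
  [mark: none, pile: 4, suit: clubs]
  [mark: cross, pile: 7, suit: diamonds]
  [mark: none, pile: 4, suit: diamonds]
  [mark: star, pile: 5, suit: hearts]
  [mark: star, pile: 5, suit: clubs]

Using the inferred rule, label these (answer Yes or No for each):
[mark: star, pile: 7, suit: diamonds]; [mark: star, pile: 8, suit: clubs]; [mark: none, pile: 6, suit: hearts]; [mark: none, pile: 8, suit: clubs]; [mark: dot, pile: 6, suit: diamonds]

No, No, No, No, Yes

The common property of the 'Yes' items is: mark is dot. No 'No' item has it.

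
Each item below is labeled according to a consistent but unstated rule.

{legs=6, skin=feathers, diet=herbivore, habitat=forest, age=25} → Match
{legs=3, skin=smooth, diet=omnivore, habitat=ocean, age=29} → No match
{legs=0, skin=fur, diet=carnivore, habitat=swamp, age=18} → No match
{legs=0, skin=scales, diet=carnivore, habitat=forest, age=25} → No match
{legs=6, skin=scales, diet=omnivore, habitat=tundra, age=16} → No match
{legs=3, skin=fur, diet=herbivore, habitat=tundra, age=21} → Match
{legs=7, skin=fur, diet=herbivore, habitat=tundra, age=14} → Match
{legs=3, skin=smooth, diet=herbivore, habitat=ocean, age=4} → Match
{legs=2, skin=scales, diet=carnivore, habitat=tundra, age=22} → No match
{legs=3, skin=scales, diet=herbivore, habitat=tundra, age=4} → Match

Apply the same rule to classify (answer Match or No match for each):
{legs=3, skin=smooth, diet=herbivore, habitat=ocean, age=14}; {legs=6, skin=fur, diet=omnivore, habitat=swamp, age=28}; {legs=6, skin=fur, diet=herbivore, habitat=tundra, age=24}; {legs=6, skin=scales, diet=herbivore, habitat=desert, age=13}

The common property of the 'Match' items is: diet is herbivore. No 'No match' item has it.
{legs=3, skin=smooth, diet=herbivore, habitat=ocean, age=14}: diet is herbivore — checks out, so Match.
{legs=6, skin=fur, diet=omnivore, habitat=swamp, age=28}: diet is omnivore — does not pass, so No match.
{legs=6, skin=fur, diet=herbivore, habitat=tundra, age=24}: diet is herbivore — checks out, so Match.
{legs=6, skin=scales, diet=herbivore, habitat=desert, age=13}: diet is herbivore — checks out, so Match.

Match, No match, Match, Match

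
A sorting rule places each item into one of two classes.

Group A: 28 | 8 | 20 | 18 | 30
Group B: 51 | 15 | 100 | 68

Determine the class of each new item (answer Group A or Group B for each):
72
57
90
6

Group B, Group B, Group B, Group A

The pattern is that an item is 'Group A' exactly when: even AND at most 30.
Group B: 72, since 72 is even, 72 > 30.
Group B: 57, since 57 is odd, 57 > 30.
Group B: 90, since 90 is even, 90 > 30.
Group A: 6, since 6 is even, 6 ≤ 30.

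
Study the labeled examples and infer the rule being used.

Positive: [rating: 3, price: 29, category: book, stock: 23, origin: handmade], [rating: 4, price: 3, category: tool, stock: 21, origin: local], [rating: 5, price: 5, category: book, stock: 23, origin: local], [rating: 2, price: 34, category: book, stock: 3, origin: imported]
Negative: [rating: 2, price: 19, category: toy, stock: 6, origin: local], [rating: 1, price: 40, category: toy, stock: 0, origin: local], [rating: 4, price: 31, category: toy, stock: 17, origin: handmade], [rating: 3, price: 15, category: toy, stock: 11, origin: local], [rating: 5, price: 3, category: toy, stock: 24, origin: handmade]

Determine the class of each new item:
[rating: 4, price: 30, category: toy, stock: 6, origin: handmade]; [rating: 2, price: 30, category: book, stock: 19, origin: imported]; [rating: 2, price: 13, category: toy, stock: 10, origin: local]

Negative, Positive, Negative

'Positive' ⟺ category is not toy.
[rating: 4, price: 30, category: toy, stock: 6, origin: handmade] → category is toy → Negative.
[rating: 2, price: 30, category: book, stock: 19, origin: imported] → category is book → Positive.
[rating: 2, price: 13, category: toy, stock: 10, origin: local] → category is toy → Negative.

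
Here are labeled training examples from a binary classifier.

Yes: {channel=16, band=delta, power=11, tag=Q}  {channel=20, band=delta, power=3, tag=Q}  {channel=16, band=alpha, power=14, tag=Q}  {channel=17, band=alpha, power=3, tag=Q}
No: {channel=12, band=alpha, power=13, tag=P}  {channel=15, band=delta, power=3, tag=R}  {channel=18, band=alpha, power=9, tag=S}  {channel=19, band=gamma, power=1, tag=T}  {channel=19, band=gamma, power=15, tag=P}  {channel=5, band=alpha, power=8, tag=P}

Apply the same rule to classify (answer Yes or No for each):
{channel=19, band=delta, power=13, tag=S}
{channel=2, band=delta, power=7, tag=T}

All 'Yes' examples share one property — tag is Q — and every 'No' example lacks it.
{channel=19, band=delta, power=13, tag=S}: No (tag is S).
{channel=2, band=delta, power=7, tag=T}: No (tag is T).

No, No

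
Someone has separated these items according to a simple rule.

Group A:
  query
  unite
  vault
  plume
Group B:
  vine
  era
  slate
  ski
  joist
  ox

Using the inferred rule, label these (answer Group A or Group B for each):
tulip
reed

Group A, Group B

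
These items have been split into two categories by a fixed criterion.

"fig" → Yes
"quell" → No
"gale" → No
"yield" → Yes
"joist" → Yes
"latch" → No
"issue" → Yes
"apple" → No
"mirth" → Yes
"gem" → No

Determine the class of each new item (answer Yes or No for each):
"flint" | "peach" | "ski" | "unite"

Yes, No, Yes, Yes

Checking candidate rules against both groups, what survives is: contains 'i'.
"flint" — has 'i', hence Yes.
"peach" — no 'i', hence No.
"ski" — has 'i', hence Yes.
"unite" — has 'i', hence Yes.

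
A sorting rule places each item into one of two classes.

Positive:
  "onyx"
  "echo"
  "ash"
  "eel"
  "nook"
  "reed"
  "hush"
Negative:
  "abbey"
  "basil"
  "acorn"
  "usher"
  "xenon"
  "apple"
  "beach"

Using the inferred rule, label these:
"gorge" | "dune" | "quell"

Negative, Positive, Negative

The rule appears to be: length ≤ 4.
"gorge": length 5 — does not pass, so Negative. "dune": length 4 — matches, so Positive. "quell": length 5 — does not pass, so Negative.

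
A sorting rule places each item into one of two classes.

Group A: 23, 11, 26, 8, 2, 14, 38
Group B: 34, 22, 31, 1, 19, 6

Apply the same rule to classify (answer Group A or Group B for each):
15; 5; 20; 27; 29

A rule that fits every label: ≡ 2 (mod 3) — true of each 'Group A' example, false of each 'Group B' one.
15 → 15 mod 3 = 0 → Group B.
5 → 5 mod 3 = 2 → Group A.
20 → 20 mod 3 = 2 → Group A.
27 → 27 mod 3 = 0 → Group B.
29 → 29 mod 3 = 2 → Group A.

Group B, Group A, Group A, Group B, Group A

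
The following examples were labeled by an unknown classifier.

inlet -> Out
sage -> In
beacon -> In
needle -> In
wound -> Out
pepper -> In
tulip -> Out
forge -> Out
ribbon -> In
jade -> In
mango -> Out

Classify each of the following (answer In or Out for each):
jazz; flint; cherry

The rule appears to be: even length.
jazz — length 4, hence In.
flint — length 5, hence Out.
cherry — length 6, hence In.

In, Out, In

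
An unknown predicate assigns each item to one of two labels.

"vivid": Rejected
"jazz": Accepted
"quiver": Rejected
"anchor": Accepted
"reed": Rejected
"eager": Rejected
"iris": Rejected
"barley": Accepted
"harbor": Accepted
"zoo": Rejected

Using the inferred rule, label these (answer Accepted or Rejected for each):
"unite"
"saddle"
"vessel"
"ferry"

The distinguishing property — even length AND contains 'a' — holds for all the 'Accepted' cases and none of the 'Rejected' cases.

Rejected, Accepted, Rejected, Rejected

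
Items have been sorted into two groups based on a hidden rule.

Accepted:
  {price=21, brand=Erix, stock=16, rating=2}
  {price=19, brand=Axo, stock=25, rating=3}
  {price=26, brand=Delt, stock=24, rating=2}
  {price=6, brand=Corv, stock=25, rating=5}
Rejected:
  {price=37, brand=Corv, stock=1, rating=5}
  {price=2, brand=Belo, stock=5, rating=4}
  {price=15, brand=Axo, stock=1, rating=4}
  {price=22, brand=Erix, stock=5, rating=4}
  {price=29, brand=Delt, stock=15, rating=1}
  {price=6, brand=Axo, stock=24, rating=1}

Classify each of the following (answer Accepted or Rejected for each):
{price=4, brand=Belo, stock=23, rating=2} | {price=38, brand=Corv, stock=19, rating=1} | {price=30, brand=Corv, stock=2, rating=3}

'Accepted' ⟺ stock ≥ 15 AND rating ≥ 2.

Accepted, Rejected, Rejected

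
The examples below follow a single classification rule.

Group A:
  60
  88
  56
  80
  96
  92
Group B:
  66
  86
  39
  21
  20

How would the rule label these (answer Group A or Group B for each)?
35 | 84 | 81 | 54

All 'Group A' examples share one property — multiple of 4 AND at least 21 — and every 'Group B' example lacks it.
Group B: 35, since 35 = 4·8 + 3, 35 ≥ 21.
Group A: 84, since 84 = 4·21, 84 ≥ 21.
Group B: 81, since 81 = 4·20 + 1, 81 ≥ 21.
Group B: 54, since 54 = 4·13 + 2, 54 ≥ 21.

Group B, Group A, Group B, Group B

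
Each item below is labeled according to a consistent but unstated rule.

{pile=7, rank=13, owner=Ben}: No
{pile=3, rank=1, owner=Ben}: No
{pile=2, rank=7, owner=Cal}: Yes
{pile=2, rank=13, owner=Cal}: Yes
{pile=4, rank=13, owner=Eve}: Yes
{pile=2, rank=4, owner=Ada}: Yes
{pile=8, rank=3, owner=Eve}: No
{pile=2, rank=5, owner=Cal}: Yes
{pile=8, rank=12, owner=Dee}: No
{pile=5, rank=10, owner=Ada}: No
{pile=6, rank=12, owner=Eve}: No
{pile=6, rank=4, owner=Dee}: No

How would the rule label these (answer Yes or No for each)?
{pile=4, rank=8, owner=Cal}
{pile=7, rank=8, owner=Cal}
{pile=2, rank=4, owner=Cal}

Yes, No, Yes

'Yes' ⟺ pile ≤ 4 AND rank ≥ 3.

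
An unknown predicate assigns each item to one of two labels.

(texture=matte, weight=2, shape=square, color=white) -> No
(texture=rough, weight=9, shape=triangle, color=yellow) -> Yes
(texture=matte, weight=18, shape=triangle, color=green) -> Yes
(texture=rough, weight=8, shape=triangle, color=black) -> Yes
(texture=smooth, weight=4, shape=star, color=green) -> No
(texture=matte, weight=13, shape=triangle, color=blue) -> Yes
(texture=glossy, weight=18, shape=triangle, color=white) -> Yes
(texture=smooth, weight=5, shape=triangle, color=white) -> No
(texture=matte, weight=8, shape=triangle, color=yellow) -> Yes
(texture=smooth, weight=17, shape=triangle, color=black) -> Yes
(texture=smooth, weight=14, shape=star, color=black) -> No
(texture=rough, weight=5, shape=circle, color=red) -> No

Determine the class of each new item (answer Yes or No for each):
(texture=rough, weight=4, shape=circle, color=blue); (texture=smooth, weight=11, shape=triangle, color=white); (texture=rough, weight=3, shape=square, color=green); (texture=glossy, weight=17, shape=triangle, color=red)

'Yes' ⟺ shape is triangle AND weight ≥ 8.
No: (texture=rough, weight=4, shape=circle, color=blue), since shape is circle, weight = 4.
Yes: (texture=smooth, weight=11, shape=triangle, color=white), since shape is triangle, weight = 11.
No: (texture=rough, weight=3, shape=square, color=green), since shape is square, weight = 3.
Yes: (texture=glossy, weight=17, shape=triangle, color=red), since shape is triangle, weight = 17.

No, Yes, No, Yes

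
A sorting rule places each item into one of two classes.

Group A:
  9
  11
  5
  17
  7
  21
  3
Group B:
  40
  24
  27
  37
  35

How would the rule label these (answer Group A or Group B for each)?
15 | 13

Group A, Group A

The common property of the 'Group A' items is: at most 21. No 'Group B' item has it.
15: Group A (15 ≤ 21). 13: Group A (13 ≤ 21).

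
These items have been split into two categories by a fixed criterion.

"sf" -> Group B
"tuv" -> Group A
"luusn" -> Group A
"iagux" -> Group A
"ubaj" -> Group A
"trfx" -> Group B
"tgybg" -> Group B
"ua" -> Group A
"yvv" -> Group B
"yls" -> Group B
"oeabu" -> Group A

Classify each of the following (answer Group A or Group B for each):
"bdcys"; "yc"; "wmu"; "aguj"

Group B, Group B, Group A, Group A

A rule that fits every label: contains 'u' — true of each 'Group A' example, false of each 'Group B' one.
Group B: "bdcys", since no 'u'.
Group B: "yc", since no 'u'.
Group A: "wmu", since has 'u'.
Group A: "aguj", since has 'u'.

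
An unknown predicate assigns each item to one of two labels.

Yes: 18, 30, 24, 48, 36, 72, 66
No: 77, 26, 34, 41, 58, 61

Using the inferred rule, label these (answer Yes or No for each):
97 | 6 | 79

All 'Yes' examples share one property — multiple of 3 — and every 'No' example lacks it.
97 — 97 = 3·32 + 1, hence No. 6 — 6 = 3·2, hence Yes. 79 — 79 = 3·26 + 1, hence No.

No, Yes, No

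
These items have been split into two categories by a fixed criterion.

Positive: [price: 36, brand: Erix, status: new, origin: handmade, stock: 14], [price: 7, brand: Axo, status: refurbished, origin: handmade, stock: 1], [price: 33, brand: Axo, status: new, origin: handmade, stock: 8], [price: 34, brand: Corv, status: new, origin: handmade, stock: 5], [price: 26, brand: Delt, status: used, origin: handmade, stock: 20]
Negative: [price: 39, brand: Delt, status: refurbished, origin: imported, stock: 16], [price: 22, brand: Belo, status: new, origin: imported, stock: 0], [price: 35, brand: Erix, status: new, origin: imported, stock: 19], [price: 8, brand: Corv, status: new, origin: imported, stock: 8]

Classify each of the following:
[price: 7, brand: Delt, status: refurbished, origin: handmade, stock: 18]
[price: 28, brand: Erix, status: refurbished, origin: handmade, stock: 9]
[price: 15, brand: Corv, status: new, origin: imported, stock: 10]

Positive, Positive, Negative

One predicate separates the groups cleanly: origin is handmade.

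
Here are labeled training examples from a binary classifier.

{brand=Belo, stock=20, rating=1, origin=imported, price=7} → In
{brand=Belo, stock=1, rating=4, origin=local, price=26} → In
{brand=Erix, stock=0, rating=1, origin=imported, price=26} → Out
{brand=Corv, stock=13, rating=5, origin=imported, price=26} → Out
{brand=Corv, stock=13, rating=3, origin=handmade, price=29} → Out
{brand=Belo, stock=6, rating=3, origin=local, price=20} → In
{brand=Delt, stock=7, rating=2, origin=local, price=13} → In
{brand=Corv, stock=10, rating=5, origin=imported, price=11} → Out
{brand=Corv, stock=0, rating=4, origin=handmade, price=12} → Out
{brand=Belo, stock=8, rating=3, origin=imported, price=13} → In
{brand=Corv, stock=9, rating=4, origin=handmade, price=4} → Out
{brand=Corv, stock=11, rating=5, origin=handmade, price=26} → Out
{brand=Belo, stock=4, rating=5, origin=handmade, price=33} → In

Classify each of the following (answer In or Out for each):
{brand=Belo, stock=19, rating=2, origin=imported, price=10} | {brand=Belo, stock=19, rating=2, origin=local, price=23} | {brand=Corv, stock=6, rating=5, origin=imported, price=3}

The distinguishing property — brand is Belo OR brand is Delt — holds for all the 'In' cases and none of the 'Out' cases.
{brand=Belo, stock=19, rating=2, origin=imported, price=10} → brand is Belo → In.
{brand=Belo, stock=19, rating=2, origin=local, price=23} → brand is Belo → In.
{brand=Corv, stock=6, rating=5, origin=imported, price=3} → brand is Corv → Out.

In, In, Out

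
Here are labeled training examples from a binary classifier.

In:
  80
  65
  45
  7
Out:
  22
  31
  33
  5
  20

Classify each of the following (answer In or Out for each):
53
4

In, Out

The distinguishing property — digit sum ≥ 7 — holds for all the 'In' cases and none of the 'Out' cases.
53: digit sum 5+3 = 8, checks out → In. 4: digit sum 4, fails this test → Out.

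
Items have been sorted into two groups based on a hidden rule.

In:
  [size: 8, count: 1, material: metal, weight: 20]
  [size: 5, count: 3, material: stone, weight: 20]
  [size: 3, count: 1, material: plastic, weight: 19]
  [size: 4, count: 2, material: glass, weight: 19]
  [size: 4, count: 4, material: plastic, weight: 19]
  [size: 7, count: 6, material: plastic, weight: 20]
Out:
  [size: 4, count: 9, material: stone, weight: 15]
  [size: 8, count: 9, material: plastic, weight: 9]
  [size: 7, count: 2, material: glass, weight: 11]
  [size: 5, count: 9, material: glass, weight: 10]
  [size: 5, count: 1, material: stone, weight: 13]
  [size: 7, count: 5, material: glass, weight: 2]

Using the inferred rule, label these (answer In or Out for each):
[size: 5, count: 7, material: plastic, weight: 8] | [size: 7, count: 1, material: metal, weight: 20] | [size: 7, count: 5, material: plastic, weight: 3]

The simplest hypothesis consistent with all the labels is: weight ≥ 19.
[size: 5, count: 7, material: plastic, weight: 8] → weight = 8 → Out.
[size: 7, count: 1, material: metal, weight: 20] → weight = 20 → In.
[size: 7, count: 5, material: plastic, weight: 3] → weight = 3 → Out.

Out, In, Out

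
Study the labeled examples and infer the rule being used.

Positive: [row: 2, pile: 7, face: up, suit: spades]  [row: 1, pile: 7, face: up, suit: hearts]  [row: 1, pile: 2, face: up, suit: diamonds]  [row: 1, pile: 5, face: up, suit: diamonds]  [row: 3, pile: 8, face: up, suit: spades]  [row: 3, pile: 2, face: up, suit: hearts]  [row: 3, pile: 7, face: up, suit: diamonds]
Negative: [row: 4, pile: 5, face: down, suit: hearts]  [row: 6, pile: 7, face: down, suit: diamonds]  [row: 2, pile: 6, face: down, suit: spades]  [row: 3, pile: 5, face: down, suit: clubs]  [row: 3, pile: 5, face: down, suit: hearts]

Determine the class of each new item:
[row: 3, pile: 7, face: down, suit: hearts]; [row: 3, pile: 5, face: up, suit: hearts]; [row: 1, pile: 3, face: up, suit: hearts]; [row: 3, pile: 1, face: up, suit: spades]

The common property of the 'Positive' items is: face is up. No 'Negative' item has it.
Negative: [row: 3, pile: 7, face: down, suit: hearts], since face is down. Positive: [row: 3, pile: 5, face: up, suit: hearts], since face is up. Positive: [row: 1, pile: 3, face: up, suit: hearts], since face is up. Positive: [row: 3, pile: 1, face: up, suit: spades], since face is up.

Negative, Positive, Positive, Positive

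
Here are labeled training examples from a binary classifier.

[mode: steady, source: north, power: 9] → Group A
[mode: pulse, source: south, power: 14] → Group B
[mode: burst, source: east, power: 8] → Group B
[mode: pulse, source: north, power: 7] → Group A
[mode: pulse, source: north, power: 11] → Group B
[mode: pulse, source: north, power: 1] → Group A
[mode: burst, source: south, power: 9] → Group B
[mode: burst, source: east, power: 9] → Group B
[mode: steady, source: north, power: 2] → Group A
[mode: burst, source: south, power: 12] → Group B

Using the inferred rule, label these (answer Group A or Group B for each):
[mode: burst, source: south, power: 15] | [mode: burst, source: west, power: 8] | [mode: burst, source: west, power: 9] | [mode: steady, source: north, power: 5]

Rule: source is north AND power ≤ 9. This holds for each 'Group A' example and fails for each 'Group B' one.
[mode: burst, source: south, power: 15] → source is south, power = 15 → Group B. [mode: burst, source: west, power: 8] → source is west, power = 8 → Group B. [mode: burst, source: west, power: 9] → source is west, power = 9 → Group B. [mode: steady, source: north, power: 5] → source is north, power = 5 → Group A.

Group B, Group B, Group B, Group A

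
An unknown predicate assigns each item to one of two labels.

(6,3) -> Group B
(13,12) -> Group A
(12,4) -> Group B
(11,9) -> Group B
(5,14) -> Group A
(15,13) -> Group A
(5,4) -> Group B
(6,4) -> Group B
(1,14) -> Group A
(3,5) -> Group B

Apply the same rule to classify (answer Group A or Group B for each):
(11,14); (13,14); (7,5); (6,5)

The classifier is using: second ≥ 11.
(11,14) → second 14 → Group A. (13,14) → second 14 → Group A. (7,5) → second 5 → Group B. (6,5) → second 5 → Group B.

Group A, Group A, Group B, Group B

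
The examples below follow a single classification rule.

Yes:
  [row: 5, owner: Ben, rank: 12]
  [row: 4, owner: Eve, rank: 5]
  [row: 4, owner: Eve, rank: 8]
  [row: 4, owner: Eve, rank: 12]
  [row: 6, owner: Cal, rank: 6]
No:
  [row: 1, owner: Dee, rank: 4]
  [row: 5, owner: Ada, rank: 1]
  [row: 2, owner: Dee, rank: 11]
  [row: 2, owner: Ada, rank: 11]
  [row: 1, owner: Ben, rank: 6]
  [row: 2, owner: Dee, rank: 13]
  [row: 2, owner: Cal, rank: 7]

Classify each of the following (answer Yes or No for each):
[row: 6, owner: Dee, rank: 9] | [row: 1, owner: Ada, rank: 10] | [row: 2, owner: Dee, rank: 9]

'Yes' ⟺ row ≥ 4 AND rank ≥ 4.

Yes, No, No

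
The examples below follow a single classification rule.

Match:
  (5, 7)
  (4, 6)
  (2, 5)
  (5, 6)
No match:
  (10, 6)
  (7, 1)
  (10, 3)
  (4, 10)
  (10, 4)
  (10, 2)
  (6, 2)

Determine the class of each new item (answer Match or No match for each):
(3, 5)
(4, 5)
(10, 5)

The common property of the 'Match' items is: |first − second| ≤ 3. No 'No match' item has it.

Match, Match, No match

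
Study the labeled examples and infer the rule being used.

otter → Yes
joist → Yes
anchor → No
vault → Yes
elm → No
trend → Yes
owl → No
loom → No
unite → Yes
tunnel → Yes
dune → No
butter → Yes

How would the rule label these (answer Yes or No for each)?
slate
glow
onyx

Checking candidate rules against both groups, what survives is: contains 't'.

Yes, No, No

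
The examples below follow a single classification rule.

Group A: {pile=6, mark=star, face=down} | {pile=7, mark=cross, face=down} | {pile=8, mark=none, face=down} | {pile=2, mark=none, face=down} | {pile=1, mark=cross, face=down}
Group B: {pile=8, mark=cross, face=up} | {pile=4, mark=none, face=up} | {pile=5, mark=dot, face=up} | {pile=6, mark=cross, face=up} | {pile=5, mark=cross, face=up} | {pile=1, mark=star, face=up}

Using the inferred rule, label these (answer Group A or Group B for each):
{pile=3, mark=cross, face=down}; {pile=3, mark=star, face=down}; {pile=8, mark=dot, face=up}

Group A, Group A, Group B

Looking at the examples, the only property every 'Group A' case has and every 'Group B' case lacks is: face is down.
{pile=3, mark=cross, face=down}: Group A (face is down). {pile=3, mark=star, face=down}: Group A (face is down). {pile=8, mark=dot, face=up}: Group B (face is up).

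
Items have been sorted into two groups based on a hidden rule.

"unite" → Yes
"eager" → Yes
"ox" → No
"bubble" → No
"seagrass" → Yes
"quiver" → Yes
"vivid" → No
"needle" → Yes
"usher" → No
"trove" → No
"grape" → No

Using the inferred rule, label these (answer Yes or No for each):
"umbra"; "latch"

The pattern is that an item is 'Yes' exactly when: has ≥ 3 vowels.
"umbra" → 2 vowels → No.
"latch" → 1 vowel → No.

No, No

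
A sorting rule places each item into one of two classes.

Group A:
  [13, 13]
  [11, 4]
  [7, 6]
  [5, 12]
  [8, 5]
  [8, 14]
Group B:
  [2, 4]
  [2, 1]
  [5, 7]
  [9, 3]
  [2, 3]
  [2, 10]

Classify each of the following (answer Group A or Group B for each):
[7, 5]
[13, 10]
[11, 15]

The classifier is using: sum ≥ 13.

Group B, Group A, Group A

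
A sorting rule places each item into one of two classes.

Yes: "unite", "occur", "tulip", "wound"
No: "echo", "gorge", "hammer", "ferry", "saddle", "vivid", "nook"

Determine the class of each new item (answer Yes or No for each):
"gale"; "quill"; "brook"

No, Yes, No

A rule that fits every label: contains 'u' — true of each 'Yes' example, false of each 'No' one.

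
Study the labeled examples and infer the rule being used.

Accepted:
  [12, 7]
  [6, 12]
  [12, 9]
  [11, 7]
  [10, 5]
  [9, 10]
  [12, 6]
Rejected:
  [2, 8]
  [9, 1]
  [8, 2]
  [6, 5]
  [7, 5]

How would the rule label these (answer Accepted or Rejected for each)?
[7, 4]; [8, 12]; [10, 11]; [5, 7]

The classifier is using: sum ≥ 15.

Rejected, Accepted, Accepted, Rejected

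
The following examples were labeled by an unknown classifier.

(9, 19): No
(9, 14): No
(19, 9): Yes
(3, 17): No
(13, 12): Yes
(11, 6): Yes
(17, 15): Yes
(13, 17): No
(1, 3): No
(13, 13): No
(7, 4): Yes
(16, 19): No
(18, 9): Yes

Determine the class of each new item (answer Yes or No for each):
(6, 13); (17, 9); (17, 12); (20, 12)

No, Yes, Yes, Yes

Rule: first > second. This holds for each 'Yes' example and fails for each 'No' one.
(6, 13): 6 < 13 — does not fit, so No.
(17, 9): 17 > 9 — passes, so Yes.
(17, 12): 17 > 12 — passes, so Yes.
(20, 12): 20 > 12 — passes, so Yes.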